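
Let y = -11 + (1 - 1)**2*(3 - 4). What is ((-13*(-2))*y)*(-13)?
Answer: 3718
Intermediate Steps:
y = -11 (y = -11 + 0**2*(-1) = -11 + 0*(-1) = -11 + 0 = -11)
((-13*(-2))*y)*(-13) = (-13*(-2)*(-11))*(-13) = (26*(-11))*(-13) = -286*(-13) = 3718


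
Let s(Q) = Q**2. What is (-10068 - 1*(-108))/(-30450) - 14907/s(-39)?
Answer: -4875211/514605 ≈ -9.4737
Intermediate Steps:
(-10068 - 1*(-108))/(-30450) - 14907/s(-39) = (-10068 - 1*(-108))/(-30450) - 14907/((-39)**2) = (-10068 + 108)*(-1/30450) - 14907/1521 = -9960*(-1/30450) - 14907*1/1521 = 332/1015 - 4969/507 = -4875211/514605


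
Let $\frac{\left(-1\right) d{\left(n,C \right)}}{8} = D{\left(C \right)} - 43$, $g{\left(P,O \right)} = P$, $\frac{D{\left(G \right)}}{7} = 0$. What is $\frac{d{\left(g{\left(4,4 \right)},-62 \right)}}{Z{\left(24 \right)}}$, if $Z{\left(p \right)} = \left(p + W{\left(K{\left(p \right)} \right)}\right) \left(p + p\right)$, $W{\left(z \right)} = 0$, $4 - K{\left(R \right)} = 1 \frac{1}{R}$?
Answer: $\frac{43}{144} \approx 0.29861$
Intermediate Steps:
$D{\left(G \right)} = 0$ ($D{\left(G \right)} = 7 \cdot 0 = 0$)
$K{\left(R \right)} = 4 - \frac{1}{R}$ ($K{\left(R \right)} = 4 - 1 \frac{1}{R} = 4 - \frac{1}{R}$)
$d{\left(n,C \right)} = 344$ ($d{\left(n,C \right)} = - 8 \left(0 - 43\right) = \left(-8\right) \left(-43\right) = 344$)
$Z{\left(p \right)} = 2 p^{2}$ ($Z{\left(p \right)} = \left(p + 0\right) \left(p + p\right) = p 2 p = 2 p^{2}$)
$\frac{d{\left(g{\left(4,4 \right)},-62 \right)}}{Z{\left(24 \right)}} = \frac{344}{2 \cdot 24^{2}} = \frac{344}{2 \cdot 576} = \frac{344}{1152} = 344 \cdot \frac{1}{1152} = \frac{43}{144}$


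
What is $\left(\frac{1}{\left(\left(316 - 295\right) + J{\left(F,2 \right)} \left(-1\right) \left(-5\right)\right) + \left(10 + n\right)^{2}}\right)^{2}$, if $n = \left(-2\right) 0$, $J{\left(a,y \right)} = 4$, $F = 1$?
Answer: $\frac{1}{19881} \approx 5.0299 \cdot 10^{-5}$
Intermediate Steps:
$n = 0$
$\left(\frac{1}{\left(\left(316 - 295\right) + J{\left(F,2 \right)} \left(-1\right) \left(-5\right)\right) + \left(10 + n\right)^{2}}\right)^{2} = \left(\frac{1}{\left(\left(316 - 295\right) + 4 \left(-1\right) \left(-5\right)\right) + \left(10 + 0\right)^{2}}\right)^{2} = \left(\frac{1}{\left(21 - -20\right) + 10^{2}}\right)^{2} = \left(\frac{1}{\left(21 + 20\right) + 100}\right)^{2} = \left(\frac{1}{41 + 100}\right)^{2} = \left(\frac{1}{141}\right)^{2} = \frac{1}{19881}$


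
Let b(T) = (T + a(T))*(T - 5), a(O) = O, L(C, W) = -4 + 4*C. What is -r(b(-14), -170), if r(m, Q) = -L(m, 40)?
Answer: 2124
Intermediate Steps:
b(T) = 2*T*(-5 + T) (b(T) = (T + T)*(T - 5) = (2*T)*(-5 + T) = 2*T*(-5 + T))
r(m, Q) = 4 - 4*m (r(m, Q) = -(-4 + 4*m) = 4 - 4*m)
-r(b(-14), -170) = -(4 - 8*(-14)*(-5 - 14)) = -(4 - 8*(-14)*(-19)) = -(4 - 4*532) = -(4 - 2128) = -1*(-2124) = 2124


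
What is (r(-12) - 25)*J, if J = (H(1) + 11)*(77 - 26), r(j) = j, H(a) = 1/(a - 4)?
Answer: -20128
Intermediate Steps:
H(a) = 1/(-4 + a)
J = 544 (J = (1/(-4 + 1) + 11)*(77 - 26) = (1/(-3) + 11)*51 = (-1/3 + 11)*51 = (32/3)*51 = 544)
(r(-12) - 25)*J = (-12 - 25)*544 = -37*544 = -20128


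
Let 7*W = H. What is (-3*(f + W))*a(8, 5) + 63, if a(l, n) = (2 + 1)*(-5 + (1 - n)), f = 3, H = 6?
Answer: 2628/7 ≈ 375.43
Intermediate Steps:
W = 6/7 (W = (⅐)*6 = 6/7 ≈ 0.85714)
a(l, n) = -12 - 3*n (a(l, n) = 3*(-4 - n) = -12 - 3*n)
(-3*(f + W))*a(8, 5) + 63 = (-3*(3 + 6/7))*(-12 - 3*5) + 63 = (-3*27/7)*(-12 - 15) + 63 = -81/7*(-27) + 63 = 2187/7 + 63 = 2628/7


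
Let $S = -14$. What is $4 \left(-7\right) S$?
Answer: $392$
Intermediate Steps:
$4 \left(-7\right) S = 4 \left(-7\right) \left(-14\right) = \left(-28\right) \left(-14\right) = 392$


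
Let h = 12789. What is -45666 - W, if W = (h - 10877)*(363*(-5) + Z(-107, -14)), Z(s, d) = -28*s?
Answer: -2303738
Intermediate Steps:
W = 2258072 (W = (12789 - 10877)*(363*(-5) - 28*(-107)) = 1912*(-1815 + 2996) = 1912*1181 = 2258072)
-45666 - W = -45666 - 1*2258072 = -45666 - 2258072 = -2303738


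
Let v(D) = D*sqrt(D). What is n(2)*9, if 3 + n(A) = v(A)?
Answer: -27 + 18*sqrt(2) ≈ -1.5442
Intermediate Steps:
v(D) = D**(3/2)
n(A) = -3 + A**(3/2)
n(2)*9 = (-3 + 2**(3/2))*9 = (-3 + 2*sqrt(2))*9 = -27 + 18*sqrt(2)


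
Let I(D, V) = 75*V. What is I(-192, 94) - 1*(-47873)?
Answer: 54923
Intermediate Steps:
I(-192, 94) - 1*(-47873) = 75*94 - 1*(-47873) = 7050 + 47873 = 54923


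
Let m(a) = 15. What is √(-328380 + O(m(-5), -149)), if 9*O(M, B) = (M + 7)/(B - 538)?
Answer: I*√1394866637094/2061 ≈ 573.04*I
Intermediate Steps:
O(M, B) = (7 + M)/(9*(-538 + B)) (O(M, B) = ((M + 7)/(B - 538))/9 = ((7 + M)/(-538 + B))/9 = (7 + M)/(9*(-538 + B)))
√(-328380 + O(m(-5), -149)) = √(-328380 + (7 + 15)/(9*(-538 - 149))) = √(-328380 + (⅑)*22/(-687)) = √(-328380 + (⅑)*(-1/687)*22) = √(-328380 - 22/6183) = √(-2030373562/6183) = I*√1394866637094/2061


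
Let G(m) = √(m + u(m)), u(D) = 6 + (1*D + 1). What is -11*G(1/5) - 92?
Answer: -92 - 11*√185/5 ≈ -121.92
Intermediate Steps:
u(D) = 7 + D (u(D) = 6 + (D + 1) = 6 + (1 + D) = 7 + D)
G(m) = √(7 + 2*m) (G(m) = √(m + (7 + m)) = √(7 + 2*m))
-11*G(1/5) - 92 = -11*√(7 + 2*(1/5)) - 92 = -11*√(7 + 2*(1*(⅕))) - 92 = -11*√(7 + 2*(⅕)) - 92 = -11*√(7 + ⅖) - 92 = -11*√185/5 - 92 = -92 - 11*√185/5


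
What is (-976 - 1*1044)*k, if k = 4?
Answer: -8080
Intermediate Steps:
(-976 - 1*1044)*k = (-976 - 1*1044)*4 = (-976 - 1044)*4 = -2020*4 = -8080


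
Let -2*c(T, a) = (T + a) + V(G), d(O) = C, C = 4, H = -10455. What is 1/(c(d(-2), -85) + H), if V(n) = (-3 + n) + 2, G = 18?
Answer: -1/10423 ≈ -9.5942e-5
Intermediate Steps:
V(n) = -1 + n
d(O) = 4
c(T, a) = -17/2 - T/2 - a/2 (c(T, a) = -((T + a) + (-1 + 18))/2 = -((T + a) + 17)/2 = -(17 + T + a)/2 = -17/2 - T/2 - a/2)
1/(c(d(-2), -85) + H) = 1/((-17/2 - ½*4 - ½*(-85)) - 10455) = 1/((-17/2 - 2 + 85/2) - 10455) = 1/(32 - 10455) = 1/(-10423) = -1/10423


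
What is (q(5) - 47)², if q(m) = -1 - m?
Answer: 2809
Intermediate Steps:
(q(5) - 47)² = ((-1 - 1*5) - 47)² = ((-1 - 5) - 47)² = (-6 - 47)² = (-53)² = 2809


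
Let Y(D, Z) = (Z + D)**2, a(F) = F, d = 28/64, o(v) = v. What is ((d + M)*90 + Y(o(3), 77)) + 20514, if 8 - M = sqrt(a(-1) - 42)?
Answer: 221387/8 - 90*I*sqrt(43) ≈ 27673.0 - 590.17*I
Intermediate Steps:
d = 7/16 (d = 28*(1/64) = 7/16 ≈ 0.43750)
M = 8 - I*sqrt(43) (M = 8 - sqrt(-1 - 42) = 8 - sqrt(-43) = 8 - I*sqrt(43) ≈ 8.0 - 6.5574*I)
Y(D, Z) = (D + Z)**2
((d + M)*90 + Y(o(3), 77)) + 20514 = ((7/16 + (8 - I*sqrt(43)))*90 + (3 + 77)**2) + 20514 = ((135/16 - I*sqrt(43))*90 + 80**2) + 20514 = ((6075/8 - 90*I*sqrt(43)) + 6400) + 20514 = (57275/8 - 90*I*sqrt(43)) + 20514 = 221387/8 - 90*I*sqrt(43)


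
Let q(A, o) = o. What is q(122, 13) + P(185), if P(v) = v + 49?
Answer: 247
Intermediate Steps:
P(v) = 49 + v
q(122, 13) + P(185) = 13 + (49 + 185) = 13 + 234 = 247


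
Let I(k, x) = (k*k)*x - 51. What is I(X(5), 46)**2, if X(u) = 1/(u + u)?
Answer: 6385729/2500 ≈ 2554.3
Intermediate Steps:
X(u) = 1/(2*u)
I(k, x) = -51 + x*k**2 (I(k, x) = k**2*x - 51 = x*k**2 - 51 = -51 + x*k**2)
I(X(5), 46)**2 = (-51 + 46*((1/2)/5)**2)**2 = (-51 + 46*((1/2)*(1/5))**2)**2 = (-51 + 46*(1/10)**2)**2 = (-51 + 46*(1/100))**2 = (-51 + 23/50)**2 = (-2527/50)**2 = 6385729/2500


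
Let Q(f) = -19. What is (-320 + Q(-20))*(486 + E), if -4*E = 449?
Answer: -506805/4 ≈ -1.2670e+5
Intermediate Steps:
E = -449/4 (E = -1/4*449 = -449/4 ≈ -112.25)
(-320 + Q(-20))*(486 + E) = (-320 - 19)*(486 - 449/4) = -339*1495/4 = -506805/4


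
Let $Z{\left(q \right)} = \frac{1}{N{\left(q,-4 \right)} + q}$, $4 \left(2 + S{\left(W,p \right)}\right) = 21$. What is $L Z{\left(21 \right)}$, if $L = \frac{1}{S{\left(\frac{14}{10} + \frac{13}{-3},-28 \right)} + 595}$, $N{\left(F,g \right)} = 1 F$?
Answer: $\frac{2}{50253} \approx 3.9799 \cdot 10^{-5}$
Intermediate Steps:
$N{\left(F,g \right)} = F$
$S{\left(W,p \right)} = \frac{13}{4}$ ($S{\left(W,p \right)} = -2 + \frac{1}{4} \cdot 21 = -2 + \frac{21}{4} = \frac{13}{4}$)
$Z{\left(q \right)} = \frac{1}{2 q}$ ($Z{\left(q \right)} = \frac{1}{q + q} = \frac{1}{2 q}$)
$L = \frac{4}{2393}$ ($L = \frac{1}{\frac{13}{4} + 595} = \frac{1}{\frac{2393}{4}} = \frac{4}{2393} \approx 0.0016715$)
$L Z{\left(21 \right)} = \frac{4 \frac{1}{2 \cdot 21}}{2393} = \frac{4 \cdot \frac{1}{2} \cdot \frac{1}{21}}{2393} = \frac{4}{2393} \cdot \frac{1}{42} = \frac{2}{50253}$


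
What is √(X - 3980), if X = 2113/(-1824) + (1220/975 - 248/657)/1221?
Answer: I*√27787074838293303016770/2641902120 ≈ 63.096*I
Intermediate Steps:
X = -36703227527/31702825440 (X = 2113*(-1/1824) + (1220*(1/975) - 248*1/657)*(1/1221) = -2113/1824 + (244/195 - 248/657)*(1/1221) = -2113/1824 + (37316/42705)*(1/1221) = -2113/1824 + 37316/52142805 = -36703227527/31702825440 ≈ -1.1577)
√(X - 3980) = √(-36703227527/31702825440 - 3980) = √(-126213948478727/31702825440) = I*√27787074838293303016770/2641902120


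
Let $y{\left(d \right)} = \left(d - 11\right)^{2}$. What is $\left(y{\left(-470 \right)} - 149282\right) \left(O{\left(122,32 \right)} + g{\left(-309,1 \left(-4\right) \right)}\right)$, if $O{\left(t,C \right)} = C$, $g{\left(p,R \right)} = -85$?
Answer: $-4350187$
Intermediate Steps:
$y{\left(d \right)} = \left(-11 + d\right)^{2}$
$\left(y{\left(-470 \right)} - 149282\right) \left(O{\left(122,32 \right)} + g{\left(-309,1 \left(-4\right) \right)}\right) = \left(\left(-11 - 470\right)^{2} - 149282\right) \left(32 - 85\right) = \left(\left(-481\right)^{2} - 149282\right) \left(-53\right) = \left(231361 - 149282\right) \left(-53\right) = 82079 \left(-53\right) = -4350187$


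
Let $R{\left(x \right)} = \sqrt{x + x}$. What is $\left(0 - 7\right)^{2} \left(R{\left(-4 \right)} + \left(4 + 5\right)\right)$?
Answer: $441 + 98 i \sqrt{2} \approx 441.0 + 138.59 i$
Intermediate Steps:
$R{\left(x \right)} = \sqrt{2} \sqrt{x}$ ($R{\left(x \right)} = \sqrt{2 x} = \sqrt{2} \sqrt{x}$)
$\left(0 - 7\right)^{2} \left(R{\left(-4 \right)} + \left(4 + 5\right)\right) = \left(0 - 7\right)^{2} \left(\sqrt{2} \sqrt{-4} + \left(4 + 5\right)\right) = \left(0 - 7\right)^{2} \left(\sqrt{2} \cdot 2 i + 9\right) = \left(-7\right)^{2} \left(2 i \sqrt{2} + 9\right) = 49 \left(9 + 2 i \sqrt{2}\right) = 441 + 98 i \sqrt{2}$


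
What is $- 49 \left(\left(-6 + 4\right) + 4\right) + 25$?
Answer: $-73$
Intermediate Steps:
$- 49 \left(\left(-6 + 4\right) + 4\right) + 25 = - 49 \left(-2 + 4\right) + 25 = \left(-49\right) 2 + 25 = -98 + 25 = -73$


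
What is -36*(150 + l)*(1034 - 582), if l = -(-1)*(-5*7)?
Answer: -1871280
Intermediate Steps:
l = -35 (l = -(-1)*(-35) = -1*35 = -35)
-36*(150 + l)*(1034 - 582) = -36*(150 - 35)*(1034 - 582) = -4140*452 = -36*51980 = -1871280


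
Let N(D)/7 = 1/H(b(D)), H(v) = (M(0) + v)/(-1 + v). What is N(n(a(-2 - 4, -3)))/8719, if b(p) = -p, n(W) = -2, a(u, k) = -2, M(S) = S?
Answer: 7/17438 ≈ 0.00040142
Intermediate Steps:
H(v) = v/(-1 + v) (H(v) = (0 + v)/(-1 + v) = v/(-1 + v))
N(D) = -7*(-1 - D)/D (N(D) = 7/(((-D)/(-1 - D))) = 7/((-D/(-1 - D))) = 7*(-(-1 - D)/D) = -7*(-1 - D)/D)
N(n(a(-2 - 4, -3)))/8719 = (7 + 7/(-2))/8719 = (7 + 7*(-1/2))*(1/8719) = (7 - 7/2)*(1/8719) = (7/2)*(1/8719) = 7/17438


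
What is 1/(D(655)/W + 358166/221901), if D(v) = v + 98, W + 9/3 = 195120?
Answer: 14432219139/23350455625 ≈ 0.61807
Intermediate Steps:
W = 195117 (W = -3 + 195120 = 195117)
D(v) = 98 + v
1/(D(655)/W + 358166/221901) = 1/((98 + 655)/195117 + 358166/221901) = 1/(753*(1/195117) + 358166*(1/221901)) = 1/(251/65039 + 358166/221901) = 1/(23350455625/14432219139) = 14432219139/23350455625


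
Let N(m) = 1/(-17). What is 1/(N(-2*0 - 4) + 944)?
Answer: 17/16047 ≈ 0.0010594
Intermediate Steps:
N(m) = -1/17
1/(N(-2*0 - 4) + 944) = 1/(-1/17 + 944) = 1/(16047/17) = 17/16047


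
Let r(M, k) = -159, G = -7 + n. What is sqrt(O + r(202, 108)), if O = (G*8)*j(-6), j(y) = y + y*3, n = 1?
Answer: sqrt(993) ≈ 31.512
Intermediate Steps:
G = -6 (G = -7 + 1 = -6)
j(y) = 4*y (j(y) = y + 3*y = 4*y)
O = 1152 (O = (-6*8)*(4*(-6)) = -48*(-24) = 1152)
sqrt(O + r(202, 108)) = sqrt(1152 - 159) = sqrt(993)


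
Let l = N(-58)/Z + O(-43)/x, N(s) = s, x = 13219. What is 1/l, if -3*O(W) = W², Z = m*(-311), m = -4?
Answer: -24666654/2300131 ≈ -10.724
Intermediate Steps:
Z = 1244 (Z = -4*(-311) = 1244)
O(W) = -W²/3
l = -2300131/24666654 (l = -58/1244 - ⅓*(-43)²/13219 = -58*1/1244 - ⅓*1849*(1/13219) = -29/622 - 1849/3*1/13219 = -29/622 - 1849/39657 = -2300131/24666654 ≈ -0.093249)
1/l = 1/(-2300131/24666654) = -24666654/2300131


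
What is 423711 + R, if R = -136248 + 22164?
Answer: 309627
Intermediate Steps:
R = -114084
423711 + R = 423711 - 114084 = 309627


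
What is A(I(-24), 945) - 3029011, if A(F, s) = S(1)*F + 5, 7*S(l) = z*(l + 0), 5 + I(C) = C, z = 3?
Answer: -21203129/7 ≈ -3.0290e+6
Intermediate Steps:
I(C) = -5 + C
S(l) = 3*l/7 (S(l) = (3*(l + 0))/7 = (3*l)/7 = 3*l/7)
A(F, s) = 5 + 3*F/7 (A(F, s) = ((3/7)*1)*F + 5 = 3*F/7 + 5 = 5 + 3*F/7)
A(I(-24), 945) - 3029011 = (5 + 3*(-5 - 24)/7) - 3029011 = (5 + (3/7)*(-29)) - 3029011 = (5 - 87/7) - 3029011 = -52/7 - 3029011 = -21203129/7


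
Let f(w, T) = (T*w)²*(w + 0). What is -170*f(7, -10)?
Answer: -5831000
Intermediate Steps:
f(w, T) = T²*w³ (f(w, T) = (T²*w²)*w = T²*w³)
-170*f(7, -10) = -170*(-10)²*7³ = -17000*343 = -170*34300 = -5831000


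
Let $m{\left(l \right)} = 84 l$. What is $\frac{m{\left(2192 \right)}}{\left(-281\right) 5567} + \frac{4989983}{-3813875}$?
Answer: $- \frac{8508206312441}{5966147637125} \approx -1.4261$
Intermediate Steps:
$\frac{m{\left(2192 \right)}}{\left(-281\right) 5567} + \frac{4989983}{-3813875} = \frac{84 \cdot 2192}{\left(-281\right) 5567} + \frac{4989983}{-3813875} = \frac{184128}{-1564327} + 4989983 \left(- \frac{1}{3813875}\right) = 184128 \left(- \frac{1}{1564327}\right) - \frac{4989983}{3813875} = - \frac{184128}{1564327} - \frac{4989983}{3813875} = - \frac{8508206312441}{5966147637125}$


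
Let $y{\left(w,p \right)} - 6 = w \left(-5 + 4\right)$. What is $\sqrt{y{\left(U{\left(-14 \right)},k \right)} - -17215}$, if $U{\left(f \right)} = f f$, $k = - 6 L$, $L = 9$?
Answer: $5 \sqrt{681} \approx 130.48$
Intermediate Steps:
$k = -54$ ($k = \left(-6\right) 9 = -54$)
$U{\left(f \right)} = f^{2}$
$y{\left(w,p \right)} = 6 - w$ ($y{\left(w,p \right)} = 6 + w \left(-5 + 4\right) = 6 + w \left(-1\right) = 6 - w$)
$\sqrt{y{\left(U{\left(-14 \right)},k \right)} - -17215} = \sqrt{\left(6 - \left(-14\right)^{2}\right) - -17215} = \sqrt{\left(6 - 196\right) + 17215} = \sqrt{-190 + 17215} = \sqrt{17025} = 5 \sqrt{681}$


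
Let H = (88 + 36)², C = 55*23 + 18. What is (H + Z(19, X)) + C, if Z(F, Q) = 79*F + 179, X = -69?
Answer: 18339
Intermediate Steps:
C = 1283 (C = 1265 + 18 = 1283)
Z(F, Q) = 179 + 79*F
H = 15376 (H = 124² = 15376)
(H + Z(19, X)) + C = (15376 + (179 + 79*19)) + 1283 = (15376 + (179 + 1501)) + 1283 = (15376 + 1680) + 1283 = 17056 + 1283 = 18339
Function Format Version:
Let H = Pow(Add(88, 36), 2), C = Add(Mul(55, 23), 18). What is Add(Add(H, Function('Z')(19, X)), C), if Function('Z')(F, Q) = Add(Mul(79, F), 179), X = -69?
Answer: 18339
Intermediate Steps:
C = 1283 (C = Add(1265, 18) = 1283)
Function('Z')(F, Q) = Add(179, Mul(79, F))
H = 15376 (H = Pow(124, 2) = 15376)
Add(Add(H, Function('Z')(19, X)), C) = Add(Add(15376, Add(179, Mul(79, 19))), 1283) = Add(Add(15376, Add(179, 1501)), 1283) = Add(Add(15376, 1680), 1283) = Add(17056, 1283) = 18339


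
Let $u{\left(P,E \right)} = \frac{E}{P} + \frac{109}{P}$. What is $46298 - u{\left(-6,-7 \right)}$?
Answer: $46315$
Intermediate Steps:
$u{\left(P,E \right)} = \frac{109}{P} + \frac{E}{P}$
$46298 - u{\left(-6,-7 \right)} = 46298 - \frac{109 - 7}{-6} = 46298 - \left(- \frac{1}{6}\right) 102 = 46298 - -17 = 46298 + 17 = 46315$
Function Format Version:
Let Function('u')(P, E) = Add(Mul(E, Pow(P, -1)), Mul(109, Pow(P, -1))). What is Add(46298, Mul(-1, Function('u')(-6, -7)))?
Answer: 46315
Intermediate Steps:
Function('u')(P, E) = Add(Mul(109, Pow(P, -1)), Mul(E, Pow(P, -1)))
Add(46298, Mul(-1, Function('u')(-6, -7))) = Add(46298, Mul(-1, Mul(Pow(-6, -1), Add(109, -7)))) = Add(46298, Mul(-1, Mul(Rational(-1, 6), 102))) = Add(46298, Mul(-1, -17)) = Add(46298, 17) = 46315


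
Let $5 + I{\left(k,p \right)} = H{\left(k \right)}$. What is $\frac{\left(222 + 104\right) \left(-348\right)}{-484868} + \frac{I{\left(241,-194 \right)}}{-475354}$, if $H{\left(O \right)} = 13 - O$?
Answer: $\frac{13510233709}{57620985818} \approx 0.23447$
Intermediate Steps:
$I{\left(k,p \right)} = 8 - k$ ($I{\left(k,p \right)} = -5 - \left(-13 + k\right) = 8 - k$)
$\frac{\left(222 + 104\right) \left(-348\right)}{-484868} + \frac{I{\left(241,-194 \right)}}{-475354} = \frac{\left(222 + 104\right) \left(-348\right)}{-484868} + \frac{8 - 241}{-475354} = 326 \left(-348\right) \left(- \frac{1}{484868}\right) + \left(8 - 241\right) \left(- \frac{1}{475354}\right) = \left(-113448\right) \left(- \frac{1}{484868}\right) - - \frac{233}{475354} = \frac{28362}{121217} + \frac{233}{475354} = \frac{13510233709}{57620985818}$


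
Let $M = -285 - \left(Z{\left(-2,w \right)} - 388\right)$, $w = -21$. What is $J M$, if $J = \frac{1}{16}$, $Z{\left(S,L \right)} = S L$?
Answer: $\frac{61}{16} \approx 3.8125$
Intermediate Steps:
$Z{\left(S,L \right)} = L S$
$M = 61$ ($M = -285 - \left(\left(-21\right) \left(-2\right) - 388\right) = -285 - \left(42 - 388\right) = -285 - -346 = -285 + 346 = 61$)
$J = \frac{1}{16} \approx 0.0625$
$J M = \frac{1}{16} \cdot 61 = \frac{61}{16}$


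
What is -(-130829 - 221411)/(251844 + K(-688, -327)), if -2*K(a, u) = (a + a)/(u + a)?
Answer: 89380900/63905243 ≈ 1.3986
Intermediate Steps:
K(a, u) = -a/(a + u) (K(a, u) = -(a + a)/(2*(u + a)) = -2*a/(2*(a + u)) = -a/(a + u))
-(-130829 - 221411)/(251844 + K(-688, -327)) = -(-130829 - 221411)/(251844 - 1*(-688)/(-688 - 327)) = -(-352240)/(251844 - 1*(-688)/(-1015)) = -(-352240)/(251844 - 1*(-688)*(-1/1015)) = -(-352240)/(251844 - 688/1015) = -(-352240)/255620972/1015 = -(-352240)*1015/255620972 = -1*(-89380900/63905243) = 89380900/63905243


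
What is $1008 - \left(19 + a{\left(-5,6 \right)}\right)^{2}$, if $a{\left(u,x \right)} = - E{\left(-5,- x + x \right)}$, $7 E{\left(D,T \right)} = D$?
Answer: $\frac{30348}{49} \approx 619.35$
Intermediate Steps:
$E{\left(D,T \right)} = \frac{D}{7}$
$a{\left(u,x \right)} = \frac{5}{7}$ ($a{\left(u,x \right)} = - \frac{-5}{7} = \left(-1\right) \left(- \frac{5}{7}\right) = \frac{5}{7}$)
$1008 - \left(19 + a{\left(-5,6 \right)}\right)^{2} = 1008 - \left(19 + \frac{5}{7}\right)^{2} = 1008 - \left(\frac{138}{7}\right)^{2} = 1008 - \frac{19044}{49} = \frac{30348}{49}$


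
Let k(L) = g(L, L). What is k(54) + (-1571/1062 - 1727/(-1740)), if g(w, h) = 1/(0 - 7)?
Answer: -1357357/2155860 ≈ -0.62961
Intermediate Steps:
g(w, h) = -⅐ (g(w, h) = 1/(-7) = -⅐)
k(L) = -⅐
k(54) + (-1571/1062 - 1727/(-1740)) = -⅐ + (-1571/1062 - 1727/(-1740)) = -⅐ + (-1571*1/1062 - 1727*(-1/1740)) = -⅐ + (-1571/1062 + 1727/1740) = -⅐ - 149911/307980 = -1357357/2155860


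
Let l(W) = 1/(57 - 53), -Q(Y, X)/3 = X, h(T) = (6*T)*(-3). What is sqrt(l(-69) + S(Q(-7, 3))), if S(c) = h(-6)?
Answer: sqrt(433)/2 ≈ 10.404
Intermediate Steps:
h(T) = -18*T
Q(Y, X) = -3*X
S(c) = 108 (S(c) = -18*(-6) = 108)
l(W) = 1/4
sqrt(l(-69) + S(Q(-7, 3))) = sqrt(1/4 + 108) = sqrt(433/4) = sqrt(433)/2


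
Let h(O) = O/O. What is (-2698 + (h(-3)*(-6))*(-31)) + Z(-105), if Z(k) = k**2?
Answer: 8513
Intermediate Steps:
h(O) = 1
(-2698 + (h(-3)*(-6))*(-31)) + Z(-105) = (-2698 + (1*(-6))*(-31)) + (-105)**2 = (-2698 - 6*(-31)) + 11025 = (-2698 + 186) + 11025 = -2512 + 11025 = 8513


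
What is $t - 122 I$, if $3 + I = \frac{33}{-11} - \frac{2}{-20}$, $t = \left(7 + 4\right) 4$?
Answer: $\frac{3819}{5} \approx 763.8$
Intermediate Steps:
$t = 44$ ($t = 11 \cdot 4 = 44$)
$I = - \frac{59}{10}$ ($I = -3 + \left(\frac{33}{-11} - \frac{2}{-20}\right) = -3 + \left(33 \left(- \frac{1}{11}\right) - - \frac{1}{10}\right) = -3 + \left(-3 + \frac{1}{10}\right) = -3 - \frac{29}{10} = - \frac{59}{10} \approx -5.9$)
$t - 122 I = 44 - - \frac{3599}{5} = 44 + \frac{3599}{5} = \frac{3819}{5}$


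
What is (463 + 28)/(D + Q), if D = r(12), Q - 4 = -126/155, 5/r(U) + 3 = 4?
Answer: 76105/1269 ≈ 59.972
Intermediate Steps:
r(U) = 5 (r(U) = 5/(-3 + 4) = 5/1 = 5*1 = 5)
Q = 494/155 (Q = 4 - 126/155 = 494/155 ≈ 3.1871)
D = 5
(463 + 28)/(D + Q) = (463 + 28)/(5 + 494/155) = 491/(1269/155) = 491*(155/1269) = 76105/1269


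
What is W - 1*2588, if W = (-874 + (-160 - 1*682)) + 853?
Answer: -3451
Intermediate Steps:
W = -863 (W = (-874 + (-160 - 682)) + 853 = (-874 - 842) + 853 = -1716 + 853 = -863)
W - 1*2588 = -863 - 1*2588 = -863 - 2588 = -3451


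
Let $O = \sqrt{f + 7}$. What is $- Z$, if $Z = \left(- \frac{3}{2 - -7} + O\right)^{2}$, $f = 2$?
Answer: $- \frac{64}{9} \approx -7.1111$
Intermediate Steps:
$O = 3$ ($O = \sqrt{2 + 7} = \sqrt{9} = 3$)
$Z = \frac{64}{9}$ ($Z = \left(- \frac{3}{2 - -7} + 3\right)^{2} = \left(- \frac{3}{2 + 7} + 3\right)^{2} = \left(- \frac{3}{9} + 3\right)^{2} = \left(\left(-3\right) \frac{1}{9} + 3\right)^{2} = \left(- \frac{1}{3} + 3\right)^{2} = \left(\frac{8}{3}\right)^{2} = \frac{64}{9} \approx 7.1111$)
$- Z = \left(-1\right) \frac{64}{9} = - \frac{64}{9}$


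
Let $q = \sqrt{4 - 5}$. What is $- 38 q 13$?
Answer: $- 494 i \approx - 494.0 i$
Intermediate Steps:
$q = i$ ($q = \sqrt{-1} = i \approx 1.0 i$)
$- 38 q 13 = - 38 i 13 = - 494 i$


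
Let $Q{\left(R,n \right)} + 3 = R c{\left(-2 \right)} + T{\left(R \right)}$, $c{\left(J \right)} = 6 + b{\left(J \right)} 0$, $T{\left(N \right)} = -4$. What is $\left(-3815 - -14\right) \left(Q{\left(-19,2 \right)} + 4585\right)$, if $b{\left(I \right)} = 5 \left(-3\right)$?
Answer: $-16967664$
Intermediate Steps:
$b{\left(I \right)} = -15$
$c{\left(J \right)} = 6$ ($c{\left(J \right)} = 6 - 0 = 6 + 0 = 6$)
$Q{\left(R,n \right)} = -7 + 6 R$ ($Q{\left(R,n \right)} = -3 + \left(R 6 - 4\right) = -3 + \left(6 R - 4\right) = -3 + \left(-4 + 6 R\right) = -7 + 6 R$)
$\left(-3815 - -14\right) \left(Q{\left(-19,2 \right)} + 4585\right) = \left(-3815 - -14\right) \left(\left(-7 + 6 \left(-19\right)\right) + 4585\right) = \left(-3815 + \left(-708 + \left(-155 + 877\right)\right)\right) \left(\left(-7 - 114\right) + 4585\right) = \left(-3815 + \left(-708 + 722\right)\right) \left(-121 + 4585\right) = \left(-3815 + 14\right) 4464 = \left(-3801\right) 4464 = -16967664$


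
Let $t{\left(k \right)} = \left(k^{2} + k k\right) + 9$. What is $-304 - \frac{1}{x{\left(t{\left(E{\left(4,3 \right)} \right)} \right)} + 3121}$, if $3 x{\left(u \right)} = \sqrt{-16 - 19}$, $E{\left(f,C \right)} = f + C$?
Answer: $\frac{- 304 \sqrt{35} + 2846355 i}{\sqrt{35} - 9363 i} \approx -304.0 + 2.0245 \cdot 10^{-7} i$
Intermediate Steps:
$E{\left(f,C \right)} = C + f$
$t{\left(k \right)} = 9 + 2 k^{2}$ ($t{\left(k \right)} = \left(k^{2} + k^{2}\right) + 9 = 2 k^{2} + 9 = 9 + 2 k^{2}$)
$x{\left(u \right)} = \frac{i \sqrt{35}}{3}$ ($x{\left(u \right)} = \frac{\sqrt{-16 - 19}}{3} = \frac{\sqrt{-35}}{3} = \frac{i \sqrt{35}}{3}$)
$-304 - \frac{1}{x{\left(t{\left(E{\left(4,3 \right)} \right)} \right)} + 3121} = -304 - \frac{1}{\frac{i \sqrt{35}}{3} + 3121} = -304 - \frac{1}{3121 + \frac{i \sqrt{35}}{3}}$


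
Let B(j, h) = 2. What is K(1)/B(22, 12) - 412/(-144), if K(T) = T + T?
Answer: 139/36 ≈ 3.8611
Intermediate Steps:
K(T) = 2*T
K(1)/B(22, 12) - 412/(-144) = (2*1)/2 - 412/(-144) = 2*(½) - 412*(-1/144) = 1 + 103/36 = 139/36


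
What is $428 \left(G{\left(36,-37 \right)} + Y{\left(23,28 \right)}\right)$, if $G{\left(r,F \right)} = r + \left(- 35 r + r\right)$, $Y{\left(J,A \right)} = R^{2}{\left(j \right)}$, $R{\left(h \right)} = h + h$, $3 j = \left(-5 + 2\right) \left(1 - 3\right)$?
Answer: $-501616$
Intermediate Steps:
$j = 2$ ($j = \frac{\left(-5 + 2\right) \left(1 - 3\right)}{3} = \frac{\left(-3\right) \left(-2\right)}{3} = \frac{1}{3} \cdot 6 = 2$)
$R{\left(h \right)} = 2 h$
$Y{\left(J,A \right)} = 16$ ($Y{\left(J,A \right)} = \left(2 \cdot 2\right)^{2} = 4^{2} = 16$)
$G{\left(r,F \right)} = - 33 r$ ($G{\left(r,F \right)} = r - 34 r = - 33 r$)
$428 \left(G{\left(36,-37 \right)} + Y{\left(23,28 \right)}\right) = 428 \left(\left(-33\right) 36 + 16\right) = 428 \left(-1188 + 16\right) = 428 \left(-1172\right) = -501616$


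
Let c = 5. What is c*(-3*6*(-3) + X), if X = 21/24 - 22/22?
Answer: 2155/8 ≈ 269.38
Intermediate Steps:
X = -⅛ (X = 21*(1/24) - 22*1/22 = 7/8 - 1 = -⅛ ≈ -0.12500)
c*(-3*6*(-3) + X) = 5*(-3*6*(-3) - ⅛) = 5*(-18*(-3) - ⅛) = 5*(54 - ⅛) = 5*(431/8) = 2155/8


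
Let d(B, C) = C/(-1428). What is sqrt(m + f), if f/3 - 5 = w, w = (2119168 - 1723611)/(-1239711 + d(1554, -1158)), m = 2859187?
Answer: 4*sqrt(647523552874362307)/1903555 ≈ 1690.9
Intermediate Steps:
d(B, C) = -C/1428 (d(B, C) = C*(-1/1428) = -C/1428)
w = -94142566/295051025 (w = (2119168 - 1723611)/(-1239711 - 1/1428*(-1158)) = 395557/(-1239711 + 193/238) = 395557/(-295051025/238) = 395557*(-238/295051025) = -94142566/295051025 ≈ -0.31907)
f = 4143337677/295051025 (f = 15 + 3*(-94142566/295051025) = 15 - 282427698/295051025 = 4143337677/295051025 ≈ 14.043)
sqrt(m + f) = sqrt(2859187 + 4143337677/295051025) = sqrt(843610198354352/295051025) = 4*sqrt(647523552874362307)/1903555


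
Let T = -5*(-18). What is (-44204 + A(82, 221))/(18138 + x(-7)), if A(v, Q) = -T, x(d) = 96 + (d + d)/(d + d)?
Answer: -44294/18235 ≈ -2.4291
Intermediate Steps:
T = 90
x(d) = 97 (x(d) = 96 + (2*d)/((2*d)) = 96 + (2*d)*(1/(2*d)) = 96 + 1 = 97)
A(v, Q) = -90 (A(v, Q) = -1*90 = -90)
(-44204 + A(82, 221))/(18138 + x(-7)) = (-44204 - 90)/(18138 + 97) = -44294/18235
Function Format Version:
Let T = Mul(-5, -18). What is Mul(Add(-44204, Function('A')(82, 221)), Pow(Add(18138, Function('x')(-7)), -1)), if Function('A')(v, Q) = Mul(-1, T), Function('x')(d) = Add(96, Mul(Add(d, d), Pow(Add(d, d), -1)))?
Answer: Rational(-44294, 18235) ≈ -2.4291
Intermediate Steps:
T = 90
Function('x')(d) = 97 (Function('x')(d) = Add(96, Mul(Mul(2, d), Pow(Mul(2, d), -1))) = Add(96, Mul(Mul(2, d), Mul(Rational(1, 2), Pow(d, -1)))) = Add(96, 1) = 97)
Function('A')(v, Q) = -90 (Function('A')(v, Q) = Mul(-1, 90) = -90)
Mul(Add(-44204, Function('A')(82, 221)), Pow(Add(18138, Function('x')(-7)), -1)) = Mul(Add(-44204, -90), Pow(Add(18138, 97), -1)) = Mul(-44294, Pow(18235, -1)) = Mul(-44294, Rational(1, 18235)) = Rational(-44294, 18235)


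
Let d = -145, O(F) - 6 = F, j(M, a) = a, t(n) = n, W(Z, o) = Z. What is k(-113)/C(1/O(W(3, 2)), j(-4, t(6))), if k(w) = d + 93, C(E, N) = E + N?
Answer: -468/55 ≈ -8.5091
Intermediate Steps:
O(F) = 6 + F
k(w) = -52 (k(w) = -145 + 93 = -52)
k(-113)/C(1/O(W(3, 2)), j(-4, t(6))) = -52/(1/(6 + 3) + 6) = -52/(1/9 + 6) = -52/(⅑ + 6) = -52/55/9 = -52*9/55 = -468/55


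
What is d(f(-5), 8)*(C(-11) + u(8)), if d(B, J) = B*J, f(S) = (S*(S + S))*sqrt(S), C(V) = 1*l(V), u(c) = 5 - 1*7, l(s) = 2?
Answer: 0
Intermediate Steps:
u(c) = -2 (u(c) = 5 - 7 = -2)
C(V) = 2 (C(V) = 1*2 = 2)
f(S) = 2*S**(5/2) (f(S) = (S*(2*S))*sqrt(S) = (2*S**2)*sqrt(S) = 2*S**(5/2))
d(f(-5), 8)*(C(-11) + u(8)) = ((2*(-5)**(5/2))*8)*(2 - 2) = ((2*(25*I*sqrt(5)))*8)*0 = ((50*I*sqrt(5))*8)*0 = (400*I*sqrt(5))*0 = 0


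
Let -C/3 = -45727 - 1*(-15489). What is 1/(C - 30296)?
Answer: 1/60418 ≈ 1.6551e-5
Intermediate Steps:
C = 90714 (C = -3*(-45727 - 1*(-15489)) = -3*(-45727 + 15489) = -3*(-30238) = 90714)
1/(C - 30296) = 1/(90714 - 30296) = 1/60418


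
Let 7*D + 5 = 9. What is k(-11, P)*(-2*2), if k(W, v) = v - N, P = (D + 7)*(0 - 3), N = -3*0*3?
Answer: 636/7 ≈ 90.857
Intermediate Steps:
D = 4/7 (D = -5/7 + (⅐)*9 = -5/7 + 9/7 = 4/7 ≈ 0.57143)
N = 0 (N = 0*3 = 0)
P = -159/7 (P = (4/7 + 7)*(0 - 3) = (53/7)*(-3) = -159/7 ≈ -22.714)
k(W, v) = v (k(W, v) = v - 1*0 = v + 0 = v)
k(-11, P)*(-2*2) = -(-318)*2/7 = -159/7*(-4) = 636/7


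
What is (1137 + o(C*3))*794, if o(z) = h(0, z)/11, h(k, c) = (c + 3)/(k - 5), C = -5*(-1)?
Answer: 49638498/55 ≈ 9.0252e+5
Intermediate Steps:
C = 5
h(k, c) = (3 + c)/(-5 + k)
o(z) = -3/55 - z/55 (o(z) = ((3 + z)/(-5 + 0))/11 = ((3 + z)/(-5))*(1/11) = -(3 + z)/5*(1/11) = (-3/5 - z/5)*(1/11) = -3/55 - z/55)
(1137 + o(C*3))*794 = (1137 + (-3/55 - 3/11))*794 = (1137 - 18/55)*794 = (62517/55)*794 = 49638498/55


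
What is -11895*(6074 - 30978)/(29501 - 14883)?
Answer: 148116540/7309 ≈ 20265.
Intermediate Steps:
-11895*(6074 - 30978)/(29501 - 14883) = -11895/(14618/(-24904)) = -11895/(14618*(-1/24904)) = -11895/(-7309/12452) = -11895*(-12452/7309) = 148116540/7309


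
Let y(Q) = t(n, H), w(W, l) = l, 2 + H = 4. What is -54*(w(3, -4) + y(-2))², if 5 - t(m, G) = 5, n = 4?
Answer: -864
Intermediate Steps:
H = 2 (H = -2 + 4 = 2)
t(m, G) = 0 (t(m, G) = 5 - 1*5 = 5 - 5 = 0)
y(Q) = 0
-54*(w(3, -4) + y(-2))² = -54*(-4 + 0)² = -54*(-4)² = -54*16 = -864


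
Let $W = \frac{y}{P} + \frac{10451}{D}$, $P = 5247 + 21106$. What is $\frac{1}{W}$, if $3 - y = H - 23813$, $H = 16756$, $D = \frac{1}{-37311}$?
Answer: $- \frac{26353}{10276016632073} \approx -2.5645 \cdot 10^{-9}$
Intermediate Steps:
$D = - \frac{1}{37311} \approx -2.6802 \cdot 10^{-5}$
$P = 26353$
$y = 7060$ ($y = 3 - \left(16756 - 23813\right) = 3 - -7057 = 3 + 7057 = 7060$)
$W = - \frac{10276016632073}{26353}$ ($W = \frac{7060}{26353} + \frac{10451}{- \frac{1}{37311}} = 7060 \cdot \frac{1}{26353} + 10451 \left(-37311\right) = \frac{7060}{26353} - 389937261 = - \frac{10276016632073}{26353} \approx -3.8994 \cdot 10^{8}$)
$\frac{1}{W} = \frac{1}{- \frac{10276016632073}{26353}} = - \frac{26353}{10276016632073}$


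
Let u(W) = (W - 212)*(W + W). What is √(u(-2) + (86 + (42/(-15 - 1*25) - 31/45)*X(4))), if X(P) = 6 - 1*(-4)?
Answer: √33286/6 ≈ 30.407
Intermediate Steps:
X(P) = 10 (X(P) = 6 + 4 = 10)
u(W) = 2*W*(-212 + W) (u(W) = (-212 + W)*(2*W) = 2*W*(-212 + W))
√(u(-2) + (86 + (42/(-15 - 1*25) - 31/45)*X(4))) = √(2*(-2)*(-212 - 2) + (86 + (42/(-15 - 1*25) - 31/45)*10)) = √(2*(-2)*(-214) + (86 + (42/(-15 - 25) - 31*1/45)*10)) = √(856 + (86 + (42/(-40) - 31/45)*10)) = √(856 + (86 + (42*(-1/40) - 31/45)*10)) = √(856 + (86 + (-21/20 - 31/45)*10)) = √(856 + (86 - 313/180*10)) = √(856 + (86 - 313/18)) = √(856 + 1235/18) = √(16643/18) = √33286/6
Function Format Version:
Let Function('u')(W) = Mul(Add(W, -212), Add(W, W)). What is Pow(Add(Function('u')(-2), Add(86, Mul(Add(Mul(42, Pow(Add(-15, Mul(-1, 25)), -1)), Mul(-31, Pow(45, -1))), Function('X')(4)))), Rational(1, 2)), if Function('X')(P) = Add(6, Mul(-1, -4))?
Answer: Mul(Rational(1, 6), Pow(33286, Rational(1, 2))) ≈ 30.407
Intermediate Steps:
Function('X')(P) = 10 (Function('X')(P) = Add(6, 4) = 10)
Function('u')(W) = Mul(2, W, Add(-212, W)) (Function('u')(W) = Mul(Add(-212, W), Mul(2, W)) = Mul(2, W, Add(-212, W)))
Pow(Add(Function('u')(-2), Add(86, Mul(Add(Mul(42, Pow(Add(-15, Mul(-1, 25)), -1)), Mul(-31, Pow(45, -1))), Function('X')(4)))), Rational(1, 2)) = Pow(Add(Mul(2, -2, Add(-212, -2)), Add(86, Mul(Add(Mul(42, Pow(Add(-15, Mul(-1, 25)), -1)), Mul(-31, Pow(45, -1))), 10))), Rational(1, 2)) = Pow(Add(Mul(2, -2, -214), Add(86, Mul(Add(Mul(42, Pow(Add(-15, -25), -1)), Mul(-31, Rational(1, 45))), 10))), Rational(1, 2)) = Pow(Add(856, Add(86, Mul(Add(Mul(42, Pow(-40, -1)), Rational(-31, 45)), 10))), Rational(1, 2)) = Pow(Add(856, Add(86, Mul(Add(Mul(42, Rational(-1, 40)), Rational(-31, 45)), 10))), Rational(1, 2)) = Pow(Add(856, Add(86, Mul(Add(Rational(-21, 20), Rational(-31, 45)), 10))), Rational(1, 2)) = Pow(Add(856, Add(86, Mul(Rational(-313, 180), 10))), Rational(1, 2)) = Pow(Add(856, Add(86, Rational(-313, 18))), Rational(1, 2)) = Pow(Add(856, Rational(1235, 18)), Rational(1, 2)) = Pow(Rational(16643, 18), Rational(1, 2)) = Mul(Rational(1, 6), Pow(33286, Rational(1, 2)))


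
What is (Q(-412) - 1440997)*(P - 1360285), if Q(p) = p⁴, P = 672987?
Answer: -19802144430485622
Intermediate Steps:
(Q(-412) - 1440997)*(P - 1360285) = ((-412)⁴ - 1440997)*(672987 - 1360285) = (28813025536 - 1440997)*(-687298) = 28811584539*(-687298) = -19802144430485622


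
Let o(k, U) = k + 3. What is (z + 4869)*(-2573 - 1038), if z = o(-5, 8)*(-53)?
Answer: -17964725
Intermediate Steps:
o(k, U) = 3 + k
z = 106 (z = (3 - 5)*(-53) = -2*(-53) = 106)
(z + 4869)*(-2573 - 1038) = (106 + 4869)*(-2573 - 1038) = 4975*(-3611) = -17964725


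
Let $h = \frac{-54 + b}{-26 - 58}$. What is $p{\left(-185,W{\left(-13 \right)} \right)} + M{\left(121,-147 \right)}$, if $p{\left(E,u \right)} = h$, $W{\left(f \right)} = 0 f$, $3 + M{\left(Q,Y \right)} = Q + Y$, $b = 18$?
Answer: $- \frac{200}{7} \approx -28.571$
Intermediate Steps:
$M{\left(Q,Y \right)} = -3 + Q + Y$ ($M{\left(Q,Y \right)} = -3 + \left(Q + Y\right) = -3 + Q + Y$)
$W{\left(f \right)} = 0$
$h = \frac{3}{7}$ ($h = \frac{-54 + 18}{-26 - 58} = - \frac{36}{-84} = \left(-36\right) \left(- \frac{1}{84}\right) = \frac{3}{7} \approx 0.42857$)
$p{\left(E,u \right)} = \frac{3}{7}$
$p{\left(-185,W{\left(-13 \right)} \right)} + M{\left(121,-147 \right)} = \frac{3}{7} - 29 = - \frac{200}{7}$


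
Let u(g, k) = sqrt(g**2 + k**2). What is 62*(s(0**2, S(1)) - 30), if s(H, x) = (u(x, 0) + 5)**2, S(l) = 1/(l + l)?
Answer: 31/2 ≈ 15.500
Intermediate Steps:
S(l) = 1/(2*l)
s(H, x) = (5 + sqrt(x**2))**2 (s(H, x) = (sqrt(x**2 + 0**2) + 5)**2 = (sqrt(x**2 + 0) + 5)**2 = (sqrt(x**2) + 5)**2 = (5 + sqrt(x**2))**2)
62*(s(0**2, S(1)) - 30) = 62*((5 + sqrt(((1/2)/1)**2))**2 - 30) = 62*((5 + sqrt(((1/2)*1)**2))**2 - 30) = 62*((5 + sqrt((1/2)**2))**2 - 30) = 62*((5 + sqrt(1/4))**2 - 30) = 62*((5 + 1/2)**2 - 30) = 62*((11/2)**2 - 30) = 62*(121/4 - 30) = 62*(1/4) = 31/2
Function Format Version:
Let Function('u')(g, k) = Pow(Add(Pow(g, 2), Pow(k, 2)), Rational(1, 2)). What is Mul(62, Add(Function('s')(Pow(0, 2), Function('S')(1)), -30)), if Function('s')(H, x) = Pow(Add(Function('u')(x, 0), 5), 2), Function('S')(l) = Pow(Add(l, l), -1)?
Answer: Rational(31, 2) ≈ 15.500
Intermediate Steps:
Function('S')(l) = Mul(Rational(1, 2), Pow(l, -1)) (Function('S')(l) = Pow(Mul(2, l), -1) = Mul(Rational(1, 2), Pow(l, -1)))
Function('s')(H, x) = Pow(Add(5, Pow(Pow(x, 2), Rational(1, 2))), 2) (Function('s')(H, x) = Pow(Add(Pow(Add(Pow(x, 2), Pow(0, 2)), Rational(1, 2)), 5), 2) = Pow(Add(Pow(Add(Pow(x, 2), 0), Rational(1, 2)), 5), 2) = Pow(Add(Pow(Pow(x, 2), Rational(1, 2)), 5), 2) = Pow(Add(5, Pow(Pow(x, 2), Rational(1, 2))), 2))
Mul(62, Add(Function('s')(Pow(0, 2), Function('S')(1)), -30)) = Mul(62, Add(Pow(Add(5, Pow(Pow(Mul(Rational(1, 2), Pow(1, -1)), 2), Rational(1, 2))), 2), -30)) = Mul(62, Add(Pow(Add(5, Pow(Pow(Mul(Rational(1, 2), 1), 2), Rational(1, 2))), 2), -30)) = Mul(62, Add(Pow(Add(5, Pow(Pow(Rational(1, 2), 2), Rational(1, 2))), 2), -30)) = Mul(62, Add(Pow(Add(5, Pow(Rational(1, 4), Rational(1, 2))), 2), -30)) = Mul(62, Add(Pow(Add(5, Rational(1, 2)), 2), -30)) = Mul(62, Add(Pow(Rational(11, 2), 2), -30)) = Mul(62, Add(Rational(121, 4), -30)) = Mul(62, Rational(1, 4)) = Rational(31, 2)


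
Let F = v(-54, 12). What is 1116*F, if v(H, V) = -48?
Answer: -53568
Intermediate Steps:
F = -48
1116*F = 1116*(-48) = -53568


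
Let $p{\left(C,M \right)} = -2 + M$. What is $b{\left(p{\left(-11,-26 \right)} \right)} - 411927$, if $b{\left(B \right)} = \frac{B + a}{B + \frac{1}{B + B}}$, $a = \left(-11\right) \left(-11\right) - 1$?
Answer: $- \frac{646318615}{1569} \approx -4.1193 \cdot 10^{5}$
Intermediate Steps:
$a = 120$ ($a = 121 - 1 = 120$)
$b{\left(B \right)} = \frac{120 + B}{B + \frac{1}{2 B}}$ ($b{\left(B \right)} = \frac{B + 120}{B + \frac{1}{B + B}} = \frac{120 + B}{B + \frac{1}{2 B}}$)
$b{\left(p{\left(-11,-26 \right)} \right)} - 411927 = \frac{2 \left(-2 - 26\right) \left(120 - 28\right)}{1 + 2 \left(-2 - 26\right)^{2}} - 411927 = 2 \left(-28\right) \frac{1}{1 + 2 \left(-28\right)^{2}} \left(120 - 28\right) - 411927 = 2 \left(-28\right) \frac{1}{1 + 2 \cdot 784} \cdot 92 - 411927 = 2 \left(-28\right) \frac{1}{1 + 1568} \cdot 92 - 411927 = 2 \left(-28\right) \frac{1}{1569} \cdot 92 - 411927 = - \frac{5152}{1569} - 411927 = - \frac{646318615}{1569}$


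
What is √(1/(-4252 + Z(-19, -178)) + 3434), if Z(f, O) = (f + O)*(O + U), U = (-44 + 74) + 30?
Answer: √1238891190618/18994 ≈ 58.600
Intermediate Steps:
U = 60 (U = 30 + 30 = 60)
Z(f, O) = (60 + O)*(O + f) (Z(f, O) = (f + O)*(O + 60) = (O + f)*(60 + O) = (60 + O)*(O + f))
√(1/(-4252 + Z(-19, -178)) + 3434) = √(1/(-4252 + ((-178)² + 60*(-178) + 60*(-19) - 178*(-19))) + 3434) = √(1/(-4252 + (31684 - 10680 - 1140 + 3382)) + 3434) = √(1/(-4252 + 23246) + 3434) = √(1/18994 + 3434) = √(65225397/18994) = √1238891190618/18994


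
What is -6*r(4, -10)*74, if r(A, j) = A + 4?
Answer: -3552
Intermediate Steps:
r(A, j) = 4 + A
-6*r(4, -10)*74 = -6*(4 + 4)*74 = -6*8*74 = -48*74 = -3552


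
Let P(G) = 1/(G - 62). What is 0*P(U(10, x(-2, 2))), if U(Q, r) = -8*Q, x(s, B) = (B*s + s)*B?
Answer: 0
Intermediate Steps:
x(s, B) = B*(s + B*s) (x(s, B) = (s + B*s)*B = B*(s + B*s))
P(G) = 1/(-62 + G)
0*P(U(10, x(-2, 2))) = 0/(-62 - 8*10) = 0/(-62 - 80) = 0/(-142) = 0*(-1/142) = 0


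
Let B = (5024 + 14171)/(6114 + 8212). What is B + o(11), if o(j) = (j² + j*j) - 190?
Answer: 764147/14326 ≈ 53.340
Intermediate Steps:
o(j) = -190 + 2*j² (o(j) = (j² + j²) - 190 = 2*j² - 190 = -190 + 2*j²)
B = 19195/14326 ≈ 1.3399
B + o(11) = 19195/14326 + (-190 + 2*11²) = 19195/14326 + (-190 + 2*121) = 19195/14326 + (-190 + 242) = 19195/14326 + 52 = 764147/14326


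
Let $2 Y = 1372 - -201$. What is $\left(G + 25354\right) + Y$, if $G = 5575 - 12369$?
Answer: $\frac{38693}{2} \approx 19347.0$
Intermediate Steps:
$G = -6794$ ($G = 5575 - 12369 = -6794$)
$Y = \frac{1573}{2}$ ($Y = \frac{1372 - -201}{2} = \frac{1372 + 201}{2} = \frac{1}{2} \cdot 1573 = \frac{1573}{2} \approx 786.5$)
$\left(G + 25354\right) + Y = \left(-6794 + 25354\right) + \frac{1573}{2} = 18560 + \frac{1573}{2} = \frac{38693}{2}$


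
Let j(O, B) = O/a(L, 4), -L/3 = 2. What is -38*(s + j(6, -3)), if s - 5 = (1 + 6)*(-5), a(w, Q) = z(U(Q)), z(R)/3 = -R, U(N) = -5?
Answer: 5624/5 ≈ 1124.8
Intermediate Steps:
L = -6 (L = -3*2 = -6)
z(R) = -3*R (z(R) = 3*(-R) = -3*R)
a(w, Q) = 15 (a(w, Q) = -3*(-5) = 15)
j(O, B) = O/15
s = -30 (s = 5 + (1 + 6)*(-5) = 5 + 7*(-5) = 5 - 35 = -30)
-38*(s + j(6, -3)) = -38*(-30 + (1/15)*6) = -38*(-30 + ⅖) = -38*(-148/5) = 5624/5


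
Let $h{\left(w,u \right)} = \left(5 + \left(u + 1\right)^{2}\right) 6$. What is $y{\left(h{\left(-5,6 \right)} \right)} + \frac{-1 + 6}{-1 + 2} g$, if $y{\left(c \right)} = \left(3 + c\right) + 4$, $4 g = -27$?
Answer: $\frac{1189}{4} \approx 297.25$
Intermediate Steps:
$g = - \frac{27}{4}$ ($g = \frac{1}{4} \left(-27\right) = - \frac{27}{4} \approx -6.75$)
$h{\left(w,u \right)} = 30 + 6 \left(1 + u\right)^{2}$ ($h{\left(w,u \right)} = \left(5 + \left(1 + u\right)^{2}\right) 6 = 30 + 6 \left(1 + u\right)^{2}$)
$y{\left(c \right)} = 7 + c$
$y{\left(h{\left(-5,6 \right)} \right)} + \frac{-1 + 6}{-1 + 2} g = \left(7 + \left(30 + 6 \left(1 + 6\right)^{2}\right)\right) + \frac{-1 + 6}{-1 + 2} \left(- \frac{27}{4}\right) = \left(7 + \left(30 + 6 \cdot 7^{2}\right)\right) + \frac{5}{1} \left(- \frac{27}{4}\right) = \left(7 + \left(30 + 6 \cdot 49\right)\right) + 5 \cdot 1 \left(- \frac{27}{4}\right) = \left(7 + \left(30 + 294\right)\right) + 5 \left(- \frac{27}{4}\right) = \left(7 + 324\right) - \frac{135}{4} = 331 - \frac{135}{4} = \frac{1189}{4}$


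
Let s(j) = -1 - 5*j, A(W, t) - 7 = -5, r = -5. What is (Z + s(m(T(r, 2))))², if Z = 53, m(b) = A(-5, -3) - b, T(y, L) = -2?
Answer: 1024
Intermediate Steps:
A(W, t) = 2 (A(W, t) = 7 - 5 = 2)
m(b) = 2 - b
(Z + s(m(T(r, 2))))² = (53 + (-1 - 5*(2 - 1*(-2))))² = (53 + (-1 - 5*(2 + 2)))² = (53 + (-1 - 5*4))² = (53 + (-1 - 20))² = (53 - 21)² = 32² = 1024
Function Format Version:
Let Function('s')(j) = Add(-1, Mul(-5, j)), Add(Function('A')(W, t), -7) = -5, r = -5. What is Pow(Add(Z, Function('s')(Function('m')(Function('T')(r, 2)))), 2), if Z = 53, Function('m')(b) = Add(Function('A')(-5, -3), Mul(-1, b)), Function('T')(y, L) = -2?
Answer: 1024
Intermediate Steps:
Function('A')(W, t) = 2 (Function('A')(W, t) = Add(7, -5) = 2)
Function('m')(b) = Add(2, Mul(-1, b))
Pow(Add(Z, Function('s')(Function('m')(Function('T')(r, 2)))), 2) = Pow(Add(53, Add(-1, Mul(-5, Add(2, Mul(-1, -2))))), 2) = Pow(Add(53, Add(-1, Mul(-5, Add(2, 2)))), 2) = Pow(Add(53, Add(-1, Mul(-5, 4))), 2) = Pow(Add(53, Add(-1, -20)), 2) = Pow(Add(53, -21), 2) = Pow(32, 2) = 1024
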